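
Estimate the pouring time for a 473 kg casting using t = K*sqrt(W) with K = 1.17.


Formula: t = K * sqrt(W)
sqrt(W) = sqrt(473) = 21.74856
t = 1.17 * 21.74856 = 25.4458 s


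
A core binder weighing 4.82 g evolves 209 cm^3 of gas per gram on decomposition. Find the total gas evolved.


Formula: V_gas = W_binder * gas_evolution_rate
V = 4.82 g * 209 cm^3/g = 1007.3800 cm^3

Answer: 1007.3800 cm^3


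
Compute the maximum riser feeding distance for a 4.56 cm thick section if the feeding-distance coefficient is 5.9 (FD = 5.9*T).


Formula: FD = 5.9 * T  (riser feeding-distance rule)
FD = 5.9 * 4.56 cm = 26.9040 cm

Final answer: 26.9040 cm


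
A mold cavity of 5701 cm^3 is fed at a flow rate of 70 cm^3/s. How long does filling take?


Formula: t_fill = V_mold / Q_flow
t = 5701 cm^3 / 70 cm^3/s = 81.4429 s

Final answer: 81.4429 s


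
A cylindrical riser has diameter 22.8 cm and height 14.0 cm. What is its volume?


Formula: V = pi * (D/2)^2 * H  (cylinder volume)
Radius = D/2 = 22.8/2 = 11.4 cm
V = pi * 11.4^2 * 14.0 = 5715.9393 cm^3


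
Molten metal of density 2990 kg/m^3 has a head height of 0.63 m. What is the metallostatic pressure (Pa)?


Formula: P = rho * g * h
rho * g = 2990 * 9.81 = 29331.9 N/m^3
P = 29331.9 * 0.63 = 18479.0970 Pa

Final answer: 18479.0970 Pa


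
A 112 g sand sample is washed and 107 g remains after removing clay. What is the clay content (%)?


Formula: Clay% = (W_total - W_washed) / W_total * 100
Clay mass = 112 - 107 = 5 g
Clay% = 5 / 112 * 100 = 4.4643%

Answer: 4.4643%


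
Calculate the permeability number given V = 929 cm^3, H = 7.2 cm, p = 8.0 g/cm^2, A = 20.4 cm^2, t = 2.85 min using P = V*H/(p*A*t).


Formula: Permeability Number P = (V * H) / (p * A * t)
Numerator: V * H = 929 * 7.2 = 6688.8
Denominator: p * A * t = 8.0 * 20.4 * 2.85 = 465.12
P = 6688.8 / 465.12 = 14.3808

Final answer: 14.3808


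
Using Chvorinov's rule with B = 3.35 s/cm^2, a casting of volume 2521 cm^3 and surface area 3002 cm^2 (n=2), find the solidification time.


Formula: t_s = B * (V/A)^n  (Chvorinov's rule, n=2)
Modulus M = V/A = 2521/3002 = 0.839773 cm
M^2 = 0.839773^2 = 0.705219 cm^2
t_s = 3.35 * 0.705219 = 2.3625 s

Answer: 2.3625 s


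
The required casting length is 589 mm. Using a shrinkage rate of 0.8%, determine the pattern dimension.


Formula: L_pattern = L_casting * (1 + shrinkage_rate/100)
Shrinkage factor = 1 + 0.8/100 = 1.008
L_pattern = 589 mm * 1.008 = 593.7120 mm

Final answer: 593.7120 mm


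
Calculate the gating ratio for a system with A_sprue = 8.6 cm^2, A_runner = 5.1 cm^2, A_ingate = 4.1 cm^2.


Sprue:Runner:Ingate = 1 : 5.1/8.6 : 4.1/8.6 = 1:0.59:0.48

Answer: 1:0.59:0.48


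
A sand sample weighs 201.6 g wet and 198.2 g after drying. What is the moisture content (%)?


Formula: MC = (W_wet - W_dry) / W_wet * 100
Water mass = 201.6 - 198.2 = 3.4 g
MC = 3.4 / 201.6 * 100 = 1.6865%

Final answer: 1.6865%


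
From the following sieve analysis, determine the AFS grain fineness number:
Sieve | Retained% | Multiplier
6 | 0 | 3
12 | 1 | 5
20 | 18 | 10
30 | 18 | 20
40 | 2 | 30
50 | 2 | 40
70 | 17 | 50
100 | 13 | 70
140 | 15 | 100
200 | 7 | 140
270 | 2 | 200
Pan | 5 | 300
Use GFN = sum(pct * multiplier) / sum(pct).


Formula: GFN = sum(pct * multiplier) / sum(pct)
sum(pct * multiplier) = 6825
sum(pct) = 100
GFN = 6825 / 100 = 68.25


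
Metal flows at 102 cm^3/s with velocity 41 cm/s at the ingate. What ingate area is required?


Formula: A_ingate = Q / v  (continuity equation)
A = 102 cm^3/s / 41 cm/s = 2.4878 cm^2

Final answer: 2.4878 cm^2


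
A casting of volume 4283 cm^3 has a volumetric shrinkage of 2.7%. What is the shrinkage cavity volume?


Formula: V_shrink = V_casting * shrinkage_pct / 100
V_shrink = 4283 cm^3 * 2.7 / 100 = 115.6410 cm^3

Answer: 115.6410 cm^3


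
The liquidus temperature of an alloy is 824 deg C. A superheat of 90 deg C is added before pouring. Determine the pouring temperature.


Formula: T_pour = T_melt + Superheat
T_pour = 824 + 90 = 914 deg C

914 deg C


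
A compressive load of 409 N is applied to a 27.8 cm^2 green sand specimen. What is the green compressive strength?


Formula: Compressive Strength = Force / Area
Strength = 409 N / 27.8 cm^2 = 14.7122 N/cm^2

14.7122 N/cm^2


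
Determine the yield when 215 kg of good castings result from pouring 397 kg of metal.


Formula: Casting Yield = (W_good / W_total) * 100
Yield = (215 kg / 397 kg) * 100 = 54.1562%


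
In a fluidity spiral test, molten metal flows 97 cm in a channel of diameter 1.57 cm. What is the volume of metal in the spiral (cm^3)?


Formula: V = pi * (d/2)^2 * L  (cylinder volume)
Radius = 1.57/2 = 0.785 cm
V = pi * 0.785^2 * 97 = 187.7850 cm^3

Final answer: 187.7850 cm^3


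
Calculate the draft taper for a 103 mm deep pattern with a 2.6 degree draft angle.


Formula: taper = depth * tan(draft_angle)
tan(2.6 deg) = 0.0454097
taper = 103 mm * 0.0454097 = 4.6772 mm

4.6772 mm


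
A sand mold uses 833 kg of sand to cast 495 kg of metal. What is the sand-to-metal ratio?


Formula: Sand-to-Metal Ratio = W_sand / W_metal
Ratio = 833 kg / 495 kg = 1.6828

Answer: 1.6828


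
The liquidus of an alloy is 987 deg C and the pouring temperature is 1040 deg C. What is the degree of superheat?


Formula: Superheat = T_pour - T_melt
Superheat = 1040 - 987 = 53 deg C


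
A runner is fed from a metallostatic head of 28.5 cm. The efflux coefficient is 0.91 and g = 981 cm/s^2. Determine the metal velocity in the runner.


Formula: v = Cd * sqrt(2 * g * h)  (Torricelli with discharge coefficient)
2*g*h = 2 * 981 * 28.5 = 55917.0 cm^2/s^2
sqrt(55917.0) = 236.46776 cm/s
v = 0.91 * 236.46776 = 215.1857 cm/s


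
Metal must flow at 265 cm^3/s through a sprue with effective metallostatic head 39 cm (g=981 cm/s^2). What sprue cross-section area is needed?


Formula: v = sqrt(2*g*h), A = Q/v
Velocity: v = sqrt(2 * 981 * 39) = sqrt(76518) = 276.6189 cm/s
Sprue area: A = Q / v = 265 / 276.6189 = 0.9580 cm^2


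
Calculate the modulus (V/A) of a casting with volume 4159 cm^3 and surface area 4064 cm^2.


Formula: Casting Modulus M = V / A
M = 4159 cm^3 / 4064 cm^2 = 1.0234 cm

1.0234 cm


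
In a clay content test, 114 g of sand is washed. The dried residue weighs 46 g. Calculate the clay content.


Formula: Clay% = (W_total - W_washed) / W_total * 100
Clay mass = 114 - 46 = 68 g
Clay% = 68 / 114 * 100 = 59.6491%

Answer: 59.6491%


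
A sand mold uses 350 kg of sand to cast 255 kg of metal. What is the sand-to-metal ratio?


Formula: Sand-to-Metal Ratio = W_sand / W_metal
Ratio = 350 kg / 255 kg = 1.3725

1.3725


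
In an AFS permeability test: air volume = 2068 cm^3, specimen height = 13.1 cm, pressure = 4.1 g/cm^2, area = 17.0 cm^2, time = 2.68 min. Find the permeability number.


Formula: Permeability Number P = (V * H) / (p * A * t)
Numerator: V * H = 2068 * 13.1 = 27090.8
Denominator: p * A * t = 4.1 * 17.0 * 2.68 = 186.796
P = 27090.8 / 186.796 = 145.0288

Final answer: 145.0288


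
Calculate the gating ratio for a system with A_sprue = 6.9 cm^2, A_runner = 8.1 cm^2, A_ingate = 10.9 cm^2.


Sprue:Runner:Ingate = 1 : 8.1/6.9 : 10.9/6.9 = 1:1.17:1.58

1:1.17:1.58


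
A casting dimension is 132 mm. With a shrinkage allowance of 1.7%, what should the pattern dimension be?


Formula: L_pattern = L_casting * (1 + shrinkage_rate/100)
Shrinkage factor = 1 + 1.7/100 = 1.017
L_pattern = 132 mm * 1.017 = 134.2440 mm

Answer: 134.2440 mm


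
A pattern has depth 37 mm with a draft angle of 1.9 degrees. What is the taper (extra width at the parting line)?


Formula: taper = depth * tan(draft_angle)
tan(1.9 deg) = 0.0331734
taper = 37 mm * 0.0331734 = 1.2274 mm

Answer: 1.2274 mm


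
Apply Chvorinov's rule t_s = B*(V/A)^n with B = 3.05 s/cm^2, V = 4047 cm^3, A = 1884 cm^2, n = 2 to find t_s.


Formula: t_s = B * (V/A)^n  (Chvorinov's rule, n=2)
Modulus M = V/A = 4047/1884 = 2.148089 cm
M^2 = 2.148089^2 = 4.614286 cm^2
t_s = 3.05 * 4.614286 = 14.0736 s

Answer: 14.0736 s


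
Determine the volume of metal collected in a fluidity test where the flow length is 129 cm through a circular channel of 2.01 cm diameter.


Formula: V = pi * (d/2)^2 * L  (cylinder volume)
Radius = 2.01/2 = 1.005 cm
V = pi * 1.005^2 * 129 = 409.3282 cm^3

409.3282 cm^3


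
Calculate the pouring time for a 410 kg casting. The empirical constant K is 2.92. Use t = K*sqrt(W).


Formula: t = K * sqrt(W)
sqrt(W) = sqrt(410) = 20.24846
t = 2.92 * 20.24846 = 59.1255 s

Answer: 59.1255 s


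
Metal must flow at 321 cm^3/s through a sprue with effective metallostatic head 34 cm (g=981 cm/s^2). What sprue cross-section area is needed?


Formula: v = sqrt(2*g*h), A = Q/v
Velocity: v = sqrt(2 * 981 * 34) = sqrt(66708) = 258.2789 cm/s
Sprue area: A = Q / v = 321 / 258.2789 = 1.2428 cm^2


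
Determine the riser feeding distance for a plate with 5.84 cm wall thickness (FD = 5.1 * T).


Formula: FD = 5.1 * T  (riser feeding-distance rule)
FD = 5.1 * 5.84 cm = 29.7840 cm

29.7840 cm


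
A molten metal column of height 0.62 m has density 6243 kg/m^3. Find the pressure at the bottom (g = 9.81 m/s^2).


Formula: P = rho * g * h
rho * g = 6243 * 9.81 = 61243.83 N/m^3
P = 61243.83 * 0.62 = 37971.1746 Pa


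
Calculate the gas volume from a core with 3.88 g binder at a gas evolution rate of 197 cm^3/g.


Formula: V_gas = W_binder * gas_evolution_rate
V = 3.88 g * 197 cm^3/g = 764.3600 cm^3

Final answer: 764.3600 cm^3


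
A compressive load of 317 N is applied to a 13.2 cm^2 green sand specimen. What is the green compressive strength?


Formula: Compressive Strength = Force / Area
Strength = 317 N / 13.2 cm^2 = 24.0152 N/cm^2

Answer: 24.0152 N/cm^2


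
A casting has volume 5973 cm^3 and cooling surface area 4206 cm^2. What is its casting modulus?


Formula: Casting Modulus M = V / A
M = 5973 cm^3 / 4206 cm^2 = 1.4201 cm

1.4201 cm


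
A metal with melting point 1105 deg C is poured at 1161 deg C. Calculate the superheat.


Formula: Superheat = T_pour - T_melt
Superheat = 1161 - 1105 = 56 deg C

Answer: 56 deg C


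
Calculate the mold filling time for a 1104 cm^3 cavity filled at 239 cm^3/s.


Formula: t_fill = V_mold / Q_flow
t = 1104 cm^3 / 239 cm^3/s = 4.6192 s


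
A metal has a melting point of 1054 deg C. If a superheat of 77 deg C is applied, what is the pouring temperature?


Formula: T_pour = T_melt + Superheat
T_pour = 1054 + 77 = 1131 deg C


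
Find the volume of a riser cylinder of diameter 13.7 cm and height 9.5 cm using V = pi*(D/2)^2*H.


Formula: V = pi * (D/2)^2 * H  (cylinder volume)
Radius = D/2 = 13.7/2 = 6.85 cm
V = pi * 6.85^2 * 9.5 = 1400.4081 cm^3

Final answer: 1400.4081 cm^3


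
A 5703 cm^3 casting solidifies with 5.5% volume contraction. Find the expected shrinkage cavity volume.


Formula: V_shrink = V_casting * shrinkage_pct / 100
V_shrink = 5703 cm^3 * 5.5 / 100 = 313.6650 cm^3

313.6650 cm^3


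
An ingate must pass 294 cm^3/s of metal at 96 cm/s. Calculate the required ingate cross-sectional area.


Formula: A_ingate = Q / v  (continuity equation)
A = 294 cm^3/s / 96 cm/s = 3.0625 cm^2

Answer: 3.0625 cm^2


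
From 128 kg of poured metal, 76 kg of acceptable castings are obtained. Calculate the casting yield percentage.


Formula: Casting Yield = (W_good / W_total) * 100
Yield = (76 kg / 128 kg) * 100 = 59.3750%

Final answer: 59.3750%


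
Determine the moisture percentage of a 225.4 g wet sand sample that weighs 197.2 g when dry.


Formula: MC = (W_wet - W_dry) / W_wet * 100
Water mass = 225.4 - 197.2 = 28.2 g
MC = 28.2 / 225.4 * 100 = 12.5111%


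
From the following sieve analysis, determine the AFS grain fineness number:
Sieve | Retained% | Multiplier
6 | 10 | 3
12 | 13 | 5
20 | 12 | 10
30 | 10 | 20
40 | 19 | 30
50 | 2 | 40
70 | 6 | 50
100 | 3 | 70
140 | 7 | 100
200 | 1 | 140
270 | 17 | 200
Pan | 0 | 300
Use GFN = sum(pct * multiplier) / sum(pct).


Formula: GFN = sum(pct * multiplier) / sum(pct)
sum(pct * multiplier) = 5815
sum(pct) = 100
GFN = 5815 / 100 = 58.15


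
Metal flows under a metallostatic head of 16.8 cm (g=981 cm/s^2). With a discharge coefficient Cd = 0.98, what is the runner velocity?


Formula: v = Cd * sqrt(2 * g * h)  (Torricelli with discharge coefficient)
2*g*h = 2 * 981 * 16.8 = 32961.6 cm^2/s^2
sqrt(32961.6) = 181.55330 cm/s
v = 0.98 * 181.55330 = 177.9222 cm/s

Final answer: 177.9222 cm/s


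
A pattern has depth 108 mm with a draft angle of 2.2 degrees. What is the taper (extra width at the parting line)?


Formula: taper = depth * tan(draft_angle)
tan(2.2 deg) = 0.0384161
taper = 108 mm * 0.0384161 = 4.1489 mm

4.1489 mm


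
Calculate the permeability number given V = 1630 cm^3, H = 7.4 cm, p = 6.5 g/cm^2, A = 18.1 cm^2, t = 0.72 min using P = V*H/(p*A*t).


Formula: Permeability Number P = (V * H) / (p * A * t)
Numerator: V * H = 1630 * 7.4 = 12062.0
Denominator: p * A * t = 6.5 * 18.1 * 0.72 = 84.708
P = 12062.0 / 84.708 = 142.3951

Answer: 142.3951


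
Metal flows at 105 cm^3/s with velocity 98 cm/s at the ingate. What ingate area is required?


Formula: A_ingate = Q / v  (continuity equation)
A = 105 cm^3/s / 98 cm/s = 1.0714 cm^2


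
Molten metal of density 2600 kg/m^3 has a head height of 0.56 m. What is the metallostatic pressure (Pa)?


Formula: P = rho * g * h
rho * g = 2600 * 9.81 = 25506.0 N/m^3
P = 25506.0 * 0.56 = 14283.3600 Pa


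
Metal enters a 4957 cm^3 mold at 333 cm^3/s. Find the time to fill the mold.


Formula: t_fill = V_mold / Q_flow
t = 4957 cm^3 / 333 cm^3/s = 14.8859 s

Final answer: 14.8859 s


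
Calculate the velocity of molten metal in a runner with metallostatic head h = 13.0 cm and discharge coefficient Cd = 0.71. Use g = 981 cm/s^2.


Formula: v = Cd * sqrt(2 * g * h)  (Torricelli with discharge coefficient)
2*g*h = 2 * 981 * 13.0 = 25506.0 cm^2/s^2
sqrt(25506.0) = 159.70598 cm/s
v = 0.71 * 159.70598 = 113.3912 cm/s

Answer: 113.3912 cm/s


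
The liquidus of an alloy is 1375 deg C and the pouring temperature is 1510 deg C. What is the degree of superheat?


Formula: Superheat = T_pour - T_melt
Superheat = 1510 - 1375 = 135 deg C

Answer: 135 deg C


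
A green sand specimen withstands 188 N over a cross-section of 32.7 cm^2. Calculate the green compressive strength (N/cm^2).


Formula: Compressive Strength = Force / Area
Strength = 188 N / 32.7 cm^2 = 5.7492 N/cm^2

5.7492 N/cm^2


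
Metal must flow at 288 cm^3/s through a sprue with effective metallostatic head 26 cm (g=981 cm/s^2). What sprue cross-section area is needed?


Formula: v = sqrt(2*g*h), A = Q/v
Velocity: v = sqrt(2 * 981 * 26) = sqrt(51012) = 225.8584 cm/s
Sprue area: A = Q / v = 288 / 225.8584 = 1.2751 cm^2

Answer: 1.2751 cm^2


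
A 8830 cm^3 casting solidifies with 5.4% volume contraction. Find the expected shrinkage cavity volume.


Formula: V_shrink = V_casting * shrinkage_pct / 100
V_shrink = 8830 cm^3 * 5.4 / 100 = 476.8200 cm^3

476.8200 cm^3


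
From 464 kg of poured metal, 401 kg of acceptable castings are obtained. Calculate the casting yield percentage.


Formula: Casting Yield = (W_good / W_total) * 100
Yield = (401 kg / 464 kg) * 100 = 86.4224%

Answer: 86.4224%


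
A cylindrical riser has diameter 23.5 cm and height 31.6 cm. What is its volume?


Formula: V = pi * (D/2)^2 * H  (cylinder volume)
Radius = D/2 = 23.5/2 = 11.75 cm
V = pi * 11.75^2 * 31.6 = 13706.0619 cm^3


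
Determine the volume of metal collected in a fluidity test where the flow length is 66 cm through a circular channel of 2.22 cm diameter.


Formula: V = pi * (d/2)^2 * L  (cylinder volume)
Radius = 2.22/2 = 1.11 cm
V = pi * 1.11^2 * 66 = 255.4699 cm^3


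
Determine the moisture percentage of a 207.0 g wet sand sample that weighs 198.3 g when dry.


Formula: MC = (W_wet - W_dry) / W_wet * 100
Water mass = 207.0 - 198.3 = 8.7 g
MC = 8.7 / 207.0 * 100 = 4.2029%

Answer: 4.2029%


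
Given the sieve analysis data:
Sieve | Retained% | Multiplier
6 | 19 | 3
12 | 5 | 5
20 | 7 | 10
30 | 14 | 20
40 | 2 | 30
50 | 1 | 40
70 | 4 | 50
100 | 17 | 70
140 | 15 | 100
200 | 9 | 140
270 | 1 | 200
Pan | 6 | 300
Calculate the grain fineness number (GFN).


Formula: GFN = sum(pct * multiplier) / sum(pct)
sum(pct * multiplier) = 6682
sum(pct) = 100
GFN = 6682 / 100 = 66.82

66.82


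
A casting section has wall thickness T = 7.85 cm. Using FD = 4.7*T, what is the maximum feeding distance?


Formula: FD = 4.7 * T  (riser feeding-distance rule)
FD = 4.7 * 7.85 cm = 36.8950 cm

36.8950 cm


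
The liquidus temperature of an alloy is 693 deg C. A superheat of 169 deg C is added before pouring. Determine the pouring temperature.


Formula: T_pour = T_melt + Superheat
T_pour = 693 + 169 = 862 deg C

Answer: 862 deg C


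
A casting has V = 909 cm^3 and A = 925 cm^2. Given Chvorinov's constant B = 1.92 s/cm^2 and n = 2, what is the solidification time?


Formula: t_s = B * (V/A)^n  (Chvorinov's rule, n=2)
Modulus M = V/A = 909/925 = 0.982703 cm
M^2 = 0.982703^2 = 0.965705 cm^2
t_s = 1.92 * 0.965705 = 1.8542 s

Answer: 1.8542 s


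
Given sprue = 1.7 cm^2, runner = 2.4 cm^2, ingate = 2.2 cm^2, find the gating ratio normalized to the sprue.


Sprue:Runner:Ingate = 1 : 2.4/1.7 : 2.2/1.7 = 1:1.41:1.29

1:1.41:1.29


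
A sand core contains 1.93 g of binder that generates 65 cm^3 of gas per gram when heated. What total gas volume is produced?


Formula: V_gas = W_binder * gas_evolution_rate
V = 1.93 g * 65 cm^3/g = 125.4500 cm^3

Final answer: 125.4500 cm^3


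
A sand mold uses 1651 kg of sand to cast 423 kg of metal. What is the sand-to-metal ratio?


Formula: Sand-to-Metal Ratio = W_sand / W_metal
Ratio = 1651 kg / 423 kg = 3.9031

Answer: 3.9031


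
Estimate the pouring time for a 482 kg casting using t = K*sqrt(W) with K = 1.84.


Formula: t = K * sqrt(W)
sqrt(W) = sqrt(482) = 21.95450
t = 1.84 * 21.95450 = 40.3963 s

Final answer: 40.3963 s


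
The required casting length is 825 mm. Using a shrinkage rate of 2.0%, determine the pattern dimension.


Formula: L_pattern = L_casting * (1 + shrinkage_rate/100)
Shrinkage factor = 1 + 2.0/100 = 1.02
L_pattern = 825 mm * 1.02 = 841.5000 mm

Answer: 841.5000 mm


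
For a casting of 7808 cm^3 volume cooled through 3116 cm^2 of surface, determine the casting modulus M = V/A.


Formula: Casting Modulus M = V / A
M = 7808 cm^3 / 3116 cm^2 = 2.5058 cm


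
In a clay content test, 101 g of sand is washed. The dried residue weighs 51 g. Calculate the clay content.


Formula: Clay% = (W_total - W_washed) / W_total * 100
Clay mass = 101 - 51 = 50 g
Clay% = 50 / 101 * 100 = 49.5050%

Answer: 49.5050%


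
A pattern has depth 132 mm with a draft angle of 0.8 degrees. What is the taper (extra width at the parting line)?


Formula: taper = depth * tan(draft_angle)
tan(0.8 deg) = 0.0139635
taper = 132 mm * 0.0139635 = 1.8432 mm

1.8432 mm


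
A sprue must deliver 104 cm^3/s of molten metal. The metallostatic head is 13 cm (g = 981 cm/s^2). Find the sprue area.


Formula: v = sqrt(2*g*h), A = Q/v
Velocity: v = sqrt(2 * 981 * 13) = sqrt(25506) = 159.7060 cm/s
Sprue area: A = Q / v = 104 / 159.7060 = 0.6512 cm^2


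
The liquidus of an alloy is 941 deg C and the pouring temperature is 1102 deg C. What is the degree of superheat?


Formula: Superheat = T_pour - T_melt
Superheat = 1102 - 941 = 161 deg C


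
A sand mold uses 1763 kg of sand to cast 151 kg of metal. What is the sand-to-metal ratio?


Formula: Sand-to-Metal Ratio = W_sand / W_metal
Ratio = 1763 kg / 151 kg = 11.6755

Final answer: 11.6755


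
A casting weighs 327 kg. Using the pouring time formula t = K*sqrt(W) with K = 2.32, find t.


Formula: t = K * sqrt(W)
sqrt(W) = sqrt(327) = 18.08314
t = 2.32 * 18.08314 = 41.9529 s


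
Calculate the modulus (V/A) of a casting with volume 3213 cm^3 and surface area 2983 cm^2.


Formula: Casting Modulus M = V / A
M = 3213 cm^3 / 2983 cm^2 = 1.0771 cm

1.0771 cm


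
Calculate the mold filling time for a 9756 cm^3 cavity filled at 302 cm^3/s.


Formula: t_fill = V_mold / Q_flow
t = 9756 cm^3 / 302 cm^3/s = 32.3046 s

Final answer: 32.3046 s


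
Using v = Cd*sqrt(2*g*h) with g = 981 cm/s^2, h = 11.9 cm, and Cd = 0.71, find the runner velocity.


Formula: v = Cd * sqrt(2 * g * h)  (Torricelli with discharge coefficient)
2*g*h = 2 * 981 * 11.9 = 23347.8 cm^2/s^2
sqrt(23347.8) = 152.79987 cm/s
v = 0.71 * 152.79987 = 108.4879 cm/s

108.4879 cm/s


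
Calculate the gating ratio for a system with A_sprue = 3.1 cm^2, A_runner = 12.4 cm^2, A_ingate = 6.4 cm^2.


Sprue:Runner:Ingate = 1 : 12.4/3.1 : 6.4/3.1 = 1:4.00:2.06


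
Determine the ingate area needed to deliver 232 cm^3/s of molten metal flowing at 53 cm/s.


Formula: A_ingate = Q / v  (continuity equation)
A = 232 cm^3/s / 53 cm/s = 4.3774 cm^2

4.3774 cm^2


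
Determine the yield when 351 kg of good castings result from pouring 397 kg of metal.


Formula: Casting Yield = (W_good / W_total) * 100
Yield = (351 kg / 397 kg) * 100 = 88.4131%

Final answer: 88.4131%


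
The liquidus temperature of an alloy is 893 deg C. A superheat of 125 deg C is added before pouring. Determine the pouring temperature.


Formula: T_pour = T_melt + Superheat
T_pour = 893 + 125 = 1018 deg C

1018 deg C


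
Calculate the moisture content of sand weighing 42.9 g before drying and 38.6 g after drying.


Formula: MC = (W_wet - W_dry) / W_wet * 100
Water mass = 42.9 - 38.6 = 4.3 g
MC = 4.3 / 42.9 * 100 = 10.0233%

10.0233%


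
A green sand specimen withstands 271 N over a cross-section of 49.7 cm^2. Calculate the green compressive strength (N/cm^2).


Formula: Compressive Strength = Force / Area
Strength = 271 N / 49.7 cm^2 = 5.4527 N/cm^2

Answer: 5.4527 N/cm^2


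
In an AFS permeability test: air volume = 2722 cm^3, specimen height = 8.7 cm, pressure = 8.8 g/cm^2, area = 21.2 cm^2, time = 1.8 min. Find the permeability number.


Formula: Permeability Number P = (V * H) / (p * A * t)
Numerator: V * H = 2722 * 8.7 = 23681.4
Denominator: p * A * t = 8.8 * 21.2 * 1.8 = 335.808
P = 23681.4 / 335.808 = 70.5207


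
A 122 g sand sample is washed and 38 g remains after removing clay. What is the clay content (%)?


Formula: Clay% = (W_total - W_washed) / W_total * 100
Clay mass = 122 - 38 = 84 g
Clay% = 84 / 122 * 100 = 68.8525%


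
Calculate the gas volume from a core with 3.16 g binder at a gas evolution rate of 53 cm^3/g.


Formula: V_gas = W_binder * gas_evolution_rate
V = 3.16 g * 53 cm^3/g = 167.4800 cm^3

Final answer: 167.4800 cm^3


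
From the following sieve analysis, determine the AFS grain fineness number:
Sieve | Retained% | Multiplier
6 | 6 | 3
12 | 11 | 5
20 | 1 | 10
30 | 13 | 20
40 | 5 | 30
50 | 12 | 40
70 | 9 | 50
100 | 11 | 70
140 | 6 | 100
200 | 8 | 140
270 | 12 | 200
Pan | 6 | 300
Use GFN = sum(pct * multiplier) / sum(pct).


Formula: GFN = sum(pct * multiplier) / sum(pct)
sum(pct * multiplier) = 8113
sum(pct) = 100
GFN = 8113 / 100 = 81.13


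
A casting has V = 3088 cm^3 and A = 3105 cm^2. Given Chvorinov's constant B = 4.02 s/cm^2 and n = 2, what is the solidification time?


Formula: t_s = B * (V/A)^n  (Chvorinov's rule, n=2)
Modulus M = V/A = 3088/3105 = 0.994525 cm
M^2 = 0.994525^2 = 0.989080 cm^2
t_s = 4.02 * 0.989080 = 3.9761 s


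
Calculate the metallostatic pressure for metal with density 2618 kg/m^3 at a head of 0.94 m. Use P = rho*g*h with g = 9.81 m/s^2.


Formula: P = rho * g * h
rho * g = 2618 * 9.81 = 25682.58 N/m^3
P = 25682.58 * 0.94 = 24141.6252 Pa

Final answer: 24141.6252 Pa


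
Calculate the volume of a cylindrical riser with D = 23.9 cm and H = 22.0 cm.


Formula: V = pi * (D/2)^2 * H  (cylinder volume)
Radius = D/2 = 23.9/2 = 11.95 cm
V = pi * 11.95^2 * 22.0 = 9869.8003 cm^3

Answer: 9869.8003 cm^3


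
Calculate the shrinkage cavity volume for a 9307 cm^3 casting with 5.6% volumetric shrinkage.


Formula: V_shrink = V_casting * shrinkage_pct / 100
V_shrink = 9307 cm^3 * 5.6 / 100 = 521.1920 cm^3


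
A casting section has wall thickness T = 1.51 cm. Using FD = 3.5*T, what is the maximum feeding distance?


Formula: FD = 3.5 * T  (riser feeding-distance rule)
FD = 3.5 * 1.51 cm = 5.2850 cm

Answer: 5.2850 cm


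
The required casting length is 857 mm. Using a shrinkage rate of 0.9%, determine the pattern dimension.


Formula: L_pattern = L_casting * (1 + shrinkage_rate/100)
Shrinkage factor = 1 + 0.9/100 = 1.009
L_pattern = 857 mm * 1.009 = 864.7130 mm

Answer: 864.7130 mm


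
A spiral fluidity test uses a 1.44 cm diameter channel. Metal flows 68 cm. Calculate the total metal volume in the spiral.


Formula: V = pi * (d/2)^2 * L  (cylinder volume)
Radius = 1.44/2 = 0.72 cm
V = pi * 0.72^2 * 68 = 110.7449 cm^3

Final answer: 110.7449 cm^3


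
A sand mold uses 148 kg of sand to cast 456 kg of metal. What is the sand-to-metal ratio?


Formula: Sand-to-Metal Ratio = W_sand / W_metal
Ratio = 148 kg / 456 kg = 0.3246

Final answer: 0.3246


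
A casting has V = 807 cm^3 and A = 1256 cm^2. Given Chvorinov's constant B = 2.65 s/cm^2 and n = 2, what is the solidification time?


Formula: t_s = B * (V/A)^n  (Chvorinov's rule, n=2)
Modulus M = V/A = 807/1256 = 0.642516 cm
M^2 = 0.642516^2 = 0.412827 cm^2
t_s = 2.65 * 0.412827 = 1.0940 s


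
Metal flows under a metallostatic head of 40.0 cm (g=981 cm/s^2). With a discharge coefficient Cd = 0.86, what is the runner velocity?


Formula: v = Cd * sqrt(2 * g * h)  (Torricelli with discharge coefficient)
2*g*h = 2 * 981 * 40.0 = 78480.0 cm^2/s^2
sqrt(78480.0) = 280.14282 cm/s
v = 0.86 * 280.14282 = 240.9228 cm/s


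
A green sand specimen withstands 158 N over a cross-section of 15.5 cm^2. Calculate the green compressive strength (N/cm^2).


Formula: Compressive Strength = Force / Area
Strength = 158 N / 15.5 cm^2 = 10.1935 N/cm^2

10.1935 N/cm^2


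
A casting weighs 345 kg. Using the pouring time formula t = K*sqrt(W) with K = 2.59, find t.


Formula: t = K * sqrt(W)
sqrt(W) = sqrt(345) = 18.57418
t = 2.59 * 18.57418 = 48.1071 s

Final answer: 48.1071 s


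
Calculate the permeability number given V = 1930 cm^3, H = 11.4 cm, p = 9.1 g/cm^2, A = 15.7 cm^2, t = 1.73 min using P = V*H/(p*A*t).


Formula: Permeability Number P = (V * H) / (p * A * t)
Numerator: V * H = 1930 * 11.4 = 22002.0
Denominator: p * A * t = 9.1 * 15.7 * 1.73 = 247.1651
P = 22002.0 / 247.1651 = 89.0174

Answer: 89.0174


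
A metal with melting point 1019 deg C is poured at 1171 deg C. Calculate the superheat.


Formula: Superheat = T_pour - T_melt
Superheat = 1171 - 1019 = 152 deg C

152 deg C


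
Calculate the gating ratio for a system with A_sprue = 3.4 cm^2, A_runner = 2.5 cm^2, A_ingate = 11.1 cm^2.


Sprue:Runner:Ingate = 1 : 2.5/3.4 : 11.1/3.4 = 1:0.74:3.26


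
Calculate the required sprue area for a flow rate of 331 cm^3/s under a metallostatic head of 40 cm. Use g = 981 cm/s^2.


Formula: v = sqrt(2*g*h), A = Q/v
Velocity: v = sqrt(2 * 981 * 40) = sqrt(78480) = 280.1428 cm/s
Sprue area: A = Q / v = 331 / 280.1428 = 1.1815 cm^2

1.1815 cm^2


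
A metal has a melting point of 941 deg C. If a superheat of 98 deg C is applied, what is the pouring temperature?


Formula: T_pour = T_melt + Superheat
T_pour = 941 + 98 = 1039 deg C

Answer: 1039 deg C


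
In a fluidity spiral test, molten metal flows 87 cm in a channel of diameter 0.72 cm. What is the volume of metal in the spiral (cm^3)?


Formula: V = pi * (d/2)^2 * L  (cylinder volume)
Radius = 0.72/2 = 0.36 cm
V = pi * 0.36^2 * 87 = 35.4221 cm^3

Final answer: 35.4221 cm^3


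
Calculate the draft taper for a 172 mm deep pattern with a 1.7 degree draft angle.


Formula: taper = depth * tan(draft_angle)
tan(1.7 deg) = 0.0296793
taper = 172 mm * 0.0296793 = 5.1048 mm

Answer: 5.1048 mm


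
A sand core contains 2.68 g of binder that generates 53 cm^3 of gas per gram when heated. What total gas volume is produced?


Formula: V_gas = W_binder * gas_evolution_rate
V = 2.68 g * 53 cm^3/g = 142.0400 cm^3

Answer: 142.0400 cm^3


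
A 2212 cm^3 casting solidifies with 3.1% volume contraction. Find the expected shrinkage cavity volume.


Formula: V_shrink = V_casting * shrinkage_pct / 100
V_shrink = 2212 cm^3 * 3.1 / 100 = 68.5720 cm^3

68.5720 cm^3


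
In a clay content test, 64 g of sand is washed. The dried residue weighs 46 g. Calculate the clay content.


Formula: Clay% = (W_total - W_washed) / W_total * 100
Clay mass = 64 - 46 = 18 g
Clay% = 18 / 64 * 100 = 28.1250%

Final answer: 28.1250%


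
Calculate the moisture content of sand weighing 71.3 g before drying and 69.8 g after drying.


Formula: MC = (W_wet - W_dry) / W_wet * 100
Water mass = 71.3 - 69.8 = 1.5 g
MC = 1.5 / 71.3 * 100 = 2.1038%


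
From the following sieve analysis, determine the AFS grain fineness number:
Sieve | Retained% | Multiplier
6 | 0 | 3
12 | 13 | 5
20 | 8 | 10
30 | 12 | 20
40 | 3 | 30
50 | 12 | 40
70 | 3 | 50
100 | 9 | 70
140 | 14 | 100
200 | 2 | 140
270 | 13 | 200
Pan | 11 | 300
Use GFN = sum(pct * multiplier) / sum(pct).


Formula: GFN = sum(pct * multiplier) / sum(pct)
sum(pct * multiplier) = 9315
sum(pct) = 100
GFN = 9315 / 100 = 93.15

Final answer: 93.15


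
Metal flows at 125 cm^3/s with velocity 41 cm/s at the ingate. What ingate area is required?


Formula: A_ingate = Q / v  (continuity equation)
A = 125 cm^3/s / 41 cm/s = 3.0488 cm^2


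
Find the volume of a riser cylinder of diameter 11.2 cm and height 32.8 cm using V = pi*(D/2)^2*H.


Formula: V = pi * (D/2)^2 * H  (cylinder volume)
Radius = D/2 = 11.2/2 = 5.6 cm
V = pi * 5.6^2 * 32.8 = 3231.4673 cm^3

Answer: 3231.4673 cm^3


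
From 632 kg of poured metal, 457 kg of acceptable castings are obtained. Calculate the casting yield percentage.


Formula: Casting Yield = (W_good / W_total) * 100
Yield = (457 kg / 632 kg) * 100 = 72.3101%

Answer: 72.3101%


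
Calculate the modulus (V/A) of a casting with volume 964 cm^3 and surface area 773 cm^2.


Formula: Casting Modulus M = V / A
M = 964 cm^3 / 773 cm^2 = 1.2471 cm


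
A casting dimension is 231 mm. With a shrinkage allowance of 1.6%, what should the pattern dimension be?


Formula: L_pattern = L_casting * (1 + shrinkage_rate/100)
Shrinkage factor = 1 + 1.6/100 = 1.016
L_pattern = 231 mm * 1.016 = 234.6960 mm

Final answer: 234.6960 mm


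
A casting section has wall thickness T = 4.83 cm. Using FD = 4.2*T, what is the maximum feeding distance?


Formula: FD = 4.2 * T  (riser feeding-distance rule)
FD = 4.2 * 4.83 cm = 20.2860 cm

20.2860 cm


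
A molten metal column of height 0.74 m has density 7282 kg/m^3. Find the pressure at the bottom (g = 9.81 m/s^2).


Formula: P = rho * g * h
rho * g = 7282 * 9.81 = 71436.42 N/m^3
P = 71436.42 * 0.74 = 52862.9508 Pa


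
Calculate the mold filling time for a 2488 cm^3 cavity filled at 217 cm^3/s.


Formula: t_fill = V_mold / Q_flow
t = 2488 cm^3 / 217 cm^3/s = 11.4654 s

11.4654 s


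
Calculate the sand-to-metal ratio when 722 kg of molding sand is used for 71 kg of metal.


Formula: Sand-to-Metal Ratio = W_sand / W_metal
Ratio = 722 kg / 71 kg = 10.1690

Answer: 10.1690


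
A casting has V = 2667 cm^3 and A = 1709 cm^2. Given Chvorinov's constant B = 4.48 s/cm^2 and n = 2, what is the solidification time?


Formula: t_s = B * (V/A)^n  (Chvorinov's rule, n=2)
Modulus M = V/A = 2667/1709 = 1.560562 cm
M^2 = 1.560562^2 = 2.435354 cm^2
t_s = 4.48 * 2.435354 = 10.9104 s


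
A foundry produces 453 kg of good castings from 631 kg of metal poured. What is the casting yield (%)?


Formula: Casting Yield = (W_good / W_total) * 100
Yield = (453 kg / 631 kg) * 100 = 71.7908%


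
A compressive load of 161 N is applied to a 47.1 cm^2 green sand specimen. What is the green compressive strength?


Formula: Compressive Strength = Force / Area
Strength = 161 N / 47.1 cm^2 = 3.4183 N/cm^2

Answer: 3.4183 N/cm^2


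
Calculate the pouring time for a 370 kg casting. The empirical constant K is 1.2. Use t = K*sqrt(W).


Formula: t = K * sqrt(W)
sqrt(W) = sqrt(370) = 19.23538
t = 1.2 * 19.23538 = 23.0825 s

Answer: 23.0825 s


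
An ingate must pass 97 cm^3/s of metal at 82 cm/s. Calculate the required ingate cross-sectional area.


Formula: A_ingate = Q / v  (continuity equation)
A = 97 cm^3/s / 82 cm/s = 1.1829 cm^2

Answer: 1.1829 cm^2


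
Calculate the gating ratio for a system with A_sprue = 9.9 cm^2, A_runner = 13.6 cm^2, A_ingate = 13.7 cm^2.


Sprue:Runner:Ingate = 1 : 13.6/9.9 : 13.7/9.9 = 1:1.37:1.38

Final answer: 1:1.37:1.38


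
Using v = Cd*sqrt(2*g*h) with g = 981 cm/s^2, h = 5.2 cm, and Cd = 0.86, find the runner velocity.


Formula: v = Cd * sqrt(2 * g * h)  (Torricelli with discharge coefficient)
2*g*h = 2 * 981 * 5.2 = 10202.4 cm^2/s^2
sqrt(10202.4) = 101.00693 cm/s
v = 0.86 * 101.00693 = 86.8660 cm/s


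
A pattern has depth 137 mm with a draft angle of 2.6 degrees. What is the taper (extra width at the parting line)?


Formula: taper = depth * tan(draft_angle)
tan(2.6 deg) = 0.0454097
taper = 137 mm * 0.0454097 = 6.2211 mm

Answer: 6.2211 mm


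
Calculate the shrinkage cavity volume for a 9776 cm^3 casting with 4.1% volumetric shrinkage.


Formula: V_shrink = V_casting * shrinkage_pct / 100
V_shrink = 9776 cm^3 * 4.1 / 100 = 400.8160 cm^3

Final answer: 400.8160 cm^3


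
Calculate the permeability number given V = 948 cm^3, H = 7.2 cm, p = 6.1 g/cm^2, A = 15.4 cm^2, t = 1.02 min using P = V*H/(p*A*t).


Formula: Permeability Number P = (V * H) / (p * A * t)
Numerator: V * H = 948 * 7.2 = 6825.6
Denominator: p * A * t = 6.1 * 15.4 * 1.02 = 95.8188
P = 6825.6 / 95.8188 = 71.2345

Final answer: 71.2345


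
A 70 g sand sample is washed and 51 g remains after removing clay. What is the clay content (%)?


Formula: Clay% = (W_total - W_washed) / W_total * 100
Clay mass = 70 - 51 = 19 g
Clay% = 19 / 70 * 100 = 27.1429%


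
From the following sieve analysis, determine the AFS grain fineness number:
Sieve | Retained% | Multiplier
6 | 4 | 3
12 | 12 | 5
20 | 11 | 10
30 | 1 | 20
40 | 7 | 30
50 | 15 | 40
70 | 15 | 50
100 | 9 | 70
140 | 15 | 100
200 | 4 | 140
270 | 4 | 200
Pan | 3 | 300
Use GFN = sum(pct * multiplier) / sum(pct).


Formula: GFN = sum(pct * multiplier) / sum(pct)
sum(pct * multiplier) = 6152
sum(pct) = 100
GFN = 6152 / 100 = 61.52

Answer: 61.52


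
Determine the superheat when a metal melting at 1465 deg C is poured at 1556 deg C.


Formula: Superheat = T_pour - T_melt
Superheat = 1556 - 1465 = 91 deg C

Answer: 91 deg C


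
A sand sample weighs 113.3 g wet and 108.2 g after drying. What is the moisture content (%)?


Formula: MC = (W_wet - W_dry) / W_wet * 100
Water mass = 113.3 - 108.2 = 5.1 g
MC = 5.1 / 113.3 * 100 = 4.5013%

Final answer: 4.5013%


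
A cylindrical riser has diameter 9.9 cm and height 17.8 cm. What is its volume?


Formula: V = pi * (D/2)^2 * H  (cylinder volume)
Radius = D/2 = 9.9/2 = 4.95 cm
V = pi * 4.95^2 * 17.8 = 1370.1884 cm^3

Final answer: 1370.1884 cm^3


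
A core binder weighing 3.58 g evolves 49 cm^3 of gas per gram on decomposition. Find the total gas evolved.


Formula: V_gas = W_binder * gas_evolution_rate
V = 3.58 g * 49 cm^3/g = 175.4200 cm^3

175.4200 cm^3


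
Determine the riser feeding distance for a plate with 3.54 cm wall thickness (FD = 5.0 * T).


Formula: FD = 5.0 * T  (riser feeding-distance rule)
FD = 5.0 * 3.54 cm = 17.7000 cm


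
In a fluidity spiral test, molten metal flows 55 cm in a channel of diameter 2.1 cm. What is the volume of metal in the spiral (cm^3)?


Formula: V = pi * (d/2)^2 * L  (cylinder volume)
Radius = 2.1/2 = 1.05 cm
V = pi * 1.05^2 * 55 = 190.4983 cm^3


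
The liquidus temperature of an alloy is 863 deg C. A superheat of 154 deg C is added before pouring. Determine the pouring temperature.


Formula: T_pour = T_melt + Superheat
T_pour = 863 + 154 = 1017 deg C


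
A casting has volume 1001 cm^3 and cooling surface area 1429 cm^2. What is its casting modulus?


Formula: Casting Modulus M = V / A
M = 1001 cm^3 / 1429 cm^2 = 0.7005 cm


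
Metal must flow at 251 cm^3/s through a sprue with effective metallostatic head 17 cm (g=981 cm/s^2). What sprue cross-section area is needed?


Formula: v = sqrt(2*g*h), A = Q/v
Velocity: v = sqrt(2 * 981 * 17) = sqrt(33354) = 182.6308 cm/s
Sprue area: A = Q / v = 251 / 182.6308 = 1.3744 cm^2

Final answer: 1.3744 cm^2


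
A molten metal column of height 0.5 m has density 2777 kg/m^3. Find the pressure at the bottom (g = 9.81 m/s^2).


Formula: P = rho * g * h
rho * g = 2777 * 9.81 = 27242.37 N/m^3
P = 27242.37 * 0.5 = 13621.1850 Pa

Answer: 13621.1850 Pa


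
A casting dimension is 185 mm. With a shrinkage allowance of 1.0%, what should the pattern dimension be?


Formula: L_pattern = L_casting * (1 + shrinkage_rate/100)
Shrinkage factor = 1 + 1.0/100 = 1.01
L_pattern = 185 mm * 1.01 = 186.8500 mm

Final answer: 186.8500 mm


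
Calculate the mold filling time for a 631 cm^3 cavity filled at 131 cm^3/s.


Formula: t_fill = V_mold / Q_flow
t = 631 cm^3 / 131 cm^3/s = 4.8168 s


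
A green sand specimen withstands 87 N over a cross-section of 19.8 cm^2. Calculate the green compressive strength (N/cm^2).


Formula: Compressive Strength = Force / Area
Strength = 87 N / 19.8 cm^2 = 4.3939 N/cm^2

Final answer: 4.3939 N/cm^2


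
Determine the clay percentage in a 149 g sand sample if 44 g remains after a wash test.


Formula: Clay% = (W_total - W_washed) / W_total * 100
Clay mass = 149 - 44 = 105 g
Clay% = 105 / 149 * 100 = 70.4698%


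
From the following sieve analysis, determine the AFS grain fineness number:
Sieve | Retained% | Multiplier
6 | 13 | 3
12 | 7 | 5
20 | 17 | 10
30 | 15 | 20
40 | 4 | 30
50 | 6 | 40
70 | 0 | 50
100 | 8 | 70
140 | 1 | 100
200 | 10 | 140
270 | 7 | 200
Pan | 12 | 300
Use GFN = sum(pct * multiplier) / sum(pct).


Formula: GFN = sum(pct * multiplier) / sum(pct)
sum(pct * multiplier) = 7964
sum(pct) = 100
GFN = 7964 / 100 = 79.64


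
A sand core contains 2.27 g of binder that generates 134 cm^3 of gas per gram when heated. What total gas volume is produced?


Formula: V_gas = W_binder * gas_evolution_rate
V = 2.27 g * 134 cm^3/g = 304.1800 cm^3

Answer: 304.1800 cm^3


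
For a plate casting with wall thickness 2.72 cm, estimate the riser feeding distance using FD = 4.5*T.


Formula: FD = 4.5 * T  (riser feeding-distance rule)
FD = 4.5 * 2.72 cm = 12.2400 cm


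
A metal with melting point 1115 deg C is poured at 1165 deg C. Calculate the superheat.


Formula: Superheat = T_pour - T_melt
Superheat = 1165 - 1115 = 50 deg C

Final answer: 50 deg C


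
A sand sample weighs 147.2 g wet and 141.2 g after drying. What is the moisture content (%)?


Formula: MC = (W_wet - W_dry) / W_wet * 100
Water mass = 147.2 - 141.2 = 6.0 g
MC = 6.0 / 147.2 * 100 = 4.0761%

Answer: 4.0761%


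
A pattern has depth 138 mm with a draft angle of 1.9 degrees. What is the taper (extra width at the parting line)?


Formula: taper = depth * tan(draft_angle)
tan(1.9 deg) = 0.0331734
taper = 138 mm * 0.0331734 = 4.5779 mm

4.5779 mm


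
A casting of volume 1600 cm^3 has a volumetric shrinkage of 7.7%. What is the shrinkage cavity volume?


Formula: V_shrink = V_casting * shrinkage_pct / 100
V_shrink = 1600 cm^3 * 7.7 / 100 = 123.2000 cm^3


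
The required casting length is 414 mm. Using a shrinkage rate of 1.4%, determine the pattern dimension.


Formula: L_pattern = L_casting * (1 + shrinkage_rate/100)
Shrinkage factor = 1 + 1.4/100 = 1.014
L_pattern = 414 mm * 1.014 = 419.7960 mm

Final answer: 419.7960 mm
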